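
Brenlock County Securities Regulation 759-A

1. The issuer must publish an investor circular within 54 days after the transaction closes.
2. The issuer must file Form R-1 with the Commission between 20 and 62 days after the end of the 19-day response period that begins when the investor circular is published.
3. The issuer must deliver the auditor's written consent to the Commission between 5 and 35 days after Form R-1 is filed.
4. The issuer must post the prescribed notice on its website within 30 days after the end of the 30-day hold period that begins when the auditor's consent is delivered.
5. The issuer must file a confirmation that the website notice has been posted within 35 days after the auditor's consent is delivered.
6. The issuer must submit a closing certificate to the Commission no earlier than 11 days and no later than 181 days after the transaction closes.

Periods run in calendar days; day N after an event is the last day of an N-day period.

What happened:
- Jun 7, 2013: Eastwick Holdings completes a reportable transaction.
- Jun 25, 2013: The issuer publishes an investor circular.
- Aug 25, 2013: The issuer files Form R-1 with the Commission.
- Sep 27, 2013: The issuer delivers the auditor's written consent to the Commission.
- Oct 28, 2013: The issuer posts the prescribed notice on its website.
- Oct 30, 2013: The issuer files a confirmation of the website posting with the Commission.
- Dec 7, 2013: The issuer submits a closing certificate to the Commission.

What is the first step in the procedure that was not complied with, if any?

Step 6

Step 1 — counting 54 days from Jun 7, 2013 (when the transaction closes) gives a deadline of Jul 31, 2013; completed Jun 25, 2013, before the deadline.
Step 2 — 20 and 62 days from Jul 14, 2013 (end of the 19-day response period, which began when the investor circular is published on Jun 25, 2013) are Aug 3, 2013 and Sep 14, 2013 respectively; Aug 25, 2013 falls inside that range.
Step 3 — 5 and 35 days from Aug 25, 2013 (when Form R-1 is filed) are Aug 30, 2013 and Sep 29, 2013 respectively; done Sep 27, 2013 — within the window.
Step 4 — counting 30 days from Oct 27, 2013 (end of the 30-day hold period, which began when the auditor's consent is delivered on Sep 27, 2013) gives a deadline of Nov 26, 2013; done Oct 28, 2013 — timely.
Step 5 — counting 35 days from Sep 27, 2013 (when the auditor's consent is delivered) gives a deadline of Nov 1, 2013; completed Oct 30, 2013, before the deadline.
Step 6 — 11 and 181 days from Jun 7, 2013 (when the transaction closes) are Jun 18, 2013 and Dec 5, 2013 respectively; done Dec 7, 2013 — 2 days after the window closed.
Later steps need not be reached.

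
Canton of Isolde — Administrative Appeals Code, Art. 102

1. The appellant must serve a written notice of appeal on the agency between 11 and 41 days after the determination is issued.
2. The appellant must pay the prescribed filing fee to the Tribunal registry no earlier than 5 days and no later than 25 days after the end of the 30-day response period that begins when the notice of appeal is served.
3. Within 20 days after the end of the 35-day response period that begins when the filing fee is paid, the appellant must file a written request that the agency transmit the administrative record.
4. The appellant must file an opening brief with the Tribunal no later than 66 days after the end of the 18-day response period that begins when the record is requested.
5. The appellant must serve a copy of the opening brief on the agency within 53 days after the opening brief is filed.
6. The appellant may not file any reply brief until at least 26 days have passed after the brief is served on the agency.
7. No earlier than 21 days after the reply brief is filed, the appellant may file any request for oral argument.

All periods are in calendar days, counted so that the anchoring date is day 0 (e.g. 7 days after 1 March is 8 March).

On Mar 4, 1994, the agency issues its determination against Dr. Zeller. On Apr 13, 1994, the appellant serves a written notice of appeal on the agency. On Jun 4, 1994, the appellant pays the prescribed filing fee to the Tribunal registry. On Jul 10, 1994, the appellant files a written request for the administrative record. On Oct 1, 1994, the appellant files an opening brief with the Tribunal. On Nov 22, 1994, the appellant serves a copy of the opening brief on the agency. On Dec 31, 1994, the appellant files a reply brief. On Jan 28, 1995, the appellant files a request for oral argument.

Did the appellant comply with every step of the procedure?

Yes

(1) the permitted window runs from Mar 4, 1994 + 11 = Mar 15, 1994 to Mar 4, 1994 + 41 = Apr 14, 1994; done Apr 13, 1994 — within the window.
(2) the permitted window runs from May 13, 1994 + 5 = May 18, 1994 to May 13, 1994 + 25 = Jun 7, 1994; Jun 4, 1994 falls inside that range.
(3) due by Jul 9, 1994 + 20 days = Jul 29, 1994; done Jul 10, 1994 — timely.
(4) due by Jul 28, 1994 + 66 days = Oct 2, 1994; Oct 1, 1994 is within that limit.
(5) due by Oct 1, 1994 + 53 days = Nov 23, 1994; Nov 22, 1994 is within that limit.
(6) permitted from Nov 22, 1994 + 26 days = Dec 18, 1994 onward; Dec 31, 1994 is on or after that date.
(7) permitted from Dec 31, 1994 + 21 days = Jan 21, 1995 onward; done Jan 28, 1995 — permitted.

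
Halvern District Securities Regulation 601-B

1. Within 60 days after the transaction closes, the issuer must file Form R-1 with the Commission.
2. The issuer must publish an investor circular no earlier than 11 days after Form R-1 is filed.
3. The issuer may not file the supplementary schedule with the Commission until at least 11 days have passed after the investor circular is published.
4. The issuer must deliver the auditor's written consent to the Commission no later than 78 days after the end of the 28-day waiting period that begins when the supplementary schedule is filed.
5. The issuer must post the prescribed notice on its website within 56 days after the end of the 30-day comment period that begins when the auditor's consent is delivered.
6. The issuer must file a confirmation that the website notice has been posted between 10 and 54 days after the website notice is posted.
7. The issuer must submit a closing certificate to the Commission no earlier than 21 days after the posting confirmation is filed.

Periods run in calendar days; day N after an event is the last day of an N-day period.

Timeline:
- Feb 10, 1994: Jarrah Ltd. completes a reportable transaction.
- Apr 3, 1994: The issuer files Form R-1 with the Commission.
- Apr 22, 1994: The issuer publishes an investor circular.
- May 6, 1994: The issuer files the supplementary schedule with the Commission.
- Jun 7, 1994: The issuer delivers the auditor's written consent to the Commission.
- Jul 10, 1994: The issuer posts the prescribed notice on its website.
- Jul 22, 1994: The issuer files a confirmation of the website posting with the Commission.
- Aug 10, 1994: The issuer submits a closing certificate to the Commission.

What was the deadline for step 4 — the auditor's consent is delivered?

Aug 20, 1994

The supplementary schedule is filed on May 6, 1994; the 28-day waiting period therefore ends Jun 3, 1994, and step 4 runs from that date. 78 days after Jun 3, 1994 is Aug 20, 1994.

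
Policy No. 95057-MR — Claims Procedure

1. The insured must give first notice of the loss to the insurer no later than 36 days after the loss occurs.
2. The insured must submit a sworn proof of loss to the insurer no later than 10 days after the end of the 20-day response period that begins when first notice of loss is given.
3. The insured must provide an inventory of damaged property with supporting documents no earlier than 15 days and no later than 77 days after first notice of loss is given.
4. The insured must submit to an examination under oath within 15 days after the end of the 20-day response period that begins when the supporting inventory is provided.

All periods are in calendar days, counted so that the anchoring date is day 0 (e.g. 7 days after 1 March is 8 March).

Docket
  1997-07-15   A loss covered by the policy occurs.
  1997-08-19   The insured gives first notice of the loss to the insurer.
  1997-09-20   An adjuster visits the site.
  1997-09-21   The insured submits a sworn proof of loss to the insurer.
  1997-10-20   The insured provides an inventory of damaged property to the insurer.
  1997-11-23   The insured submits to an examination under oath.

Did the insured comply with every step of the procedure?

Step 1 — counting 36 days from 1997-07-15 (when the loss occurs) gives a deadline of 1997-08-20; done 1997-08-19 — timely.
Step 2 — counting 10 days from 1997-09-08 (end of the 20-day response period, which began when first notice of loss is given on 1997-08-19) gives a deadline of 1997-09-18; done 1997-09-21 — 3 days late.
Later steps need not be reached.

No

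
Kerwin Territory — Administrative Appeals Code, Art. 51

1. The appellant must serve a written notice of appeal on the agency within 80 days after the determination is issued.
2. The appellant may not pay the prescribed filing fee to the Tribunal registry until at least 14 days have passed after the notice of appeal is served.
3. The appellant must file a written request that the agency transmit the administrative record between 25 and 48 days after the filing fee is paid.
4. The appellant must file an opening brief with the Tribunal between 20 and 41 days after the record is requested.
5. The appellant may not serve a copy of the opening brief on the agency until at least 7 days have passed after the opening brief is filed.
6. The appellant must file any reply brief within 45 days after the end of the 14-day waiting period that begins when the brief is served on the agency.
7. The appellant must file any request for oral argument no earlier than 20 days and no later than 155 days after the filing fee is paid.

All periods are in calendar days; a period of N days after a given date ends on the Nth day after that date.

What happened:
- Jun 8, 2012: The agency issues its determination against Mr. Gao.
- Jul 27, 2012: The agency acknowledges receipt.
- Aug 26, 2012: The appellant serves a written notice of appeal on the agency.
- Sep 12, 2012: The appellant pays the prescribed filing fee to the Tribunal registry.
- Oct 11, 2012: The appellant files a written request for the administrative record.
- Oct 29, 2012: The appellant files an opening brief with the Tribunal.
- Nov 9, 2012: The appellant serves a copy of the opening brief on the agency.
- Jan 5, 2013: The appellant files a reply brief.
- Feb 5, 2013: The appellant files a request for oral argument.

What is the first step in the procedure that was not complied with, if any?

(1) due by Jun 8, 2012 + 80 days = Aug 27, 2012; completed Aug 26, 2012, before the deadline.
(2) permitted from Aug 26, 2012 + 14 days = Sep 9, 2012 onward; done Sep 12, 2012 — permitted.
(3) the permitted window runs from Sep 12, 2012 + 25 = Oct 7, 2012 to Sep 12, 2012 + 48 = Oct 30, 2012; done Oct 11, 2012 — within the window.
(4) the permitted window runs from Oct 11, 2012 + 20 = Oct 31, 2012 to Oct 11, 2012 + 41 = Nov 21, 2012; Oct 29, 2012 is 2 days too early.
The procedure was therefore not followed at step 4.

Step 4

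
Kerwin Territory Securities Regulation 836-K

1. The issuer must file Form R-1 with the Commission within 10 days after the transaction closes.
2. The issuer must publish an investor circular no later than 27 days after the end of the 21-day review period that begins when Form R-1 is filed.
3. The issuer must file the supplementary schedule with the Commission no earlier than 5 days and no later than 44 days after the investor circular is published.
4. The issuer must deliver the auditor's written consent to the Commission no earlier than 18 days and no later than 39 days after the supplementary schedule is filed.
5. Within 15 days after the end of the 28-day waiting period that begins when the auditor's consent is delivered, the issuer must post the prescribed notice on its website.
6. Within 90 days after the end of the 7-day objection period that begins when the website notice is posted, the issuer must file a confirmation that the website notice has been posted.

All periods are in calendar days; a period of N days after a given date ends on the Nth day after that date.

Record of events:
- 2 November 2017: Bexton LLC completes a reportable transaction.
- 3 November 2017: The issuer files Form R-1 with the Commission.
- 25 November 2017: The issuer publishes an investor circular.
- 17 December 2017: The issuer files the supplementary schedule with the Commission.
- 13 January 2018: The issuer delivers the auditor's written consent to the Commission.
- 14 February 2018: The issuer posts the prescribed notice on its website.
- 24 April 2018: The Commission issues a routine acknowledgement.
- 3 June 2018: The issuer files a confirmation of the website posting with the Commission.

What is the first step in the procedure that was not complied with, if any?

Step 6

(1) due by 2 November 2017 + 10 days = 12 November 2017; 3 November 2017 is within that limit.
(2) due by 24 November 2017 + 27 days = 21 December 2017; 25 November 2017 is within that limit.
(3) the permitted window runs from 25 November 2017 + 5 = 30 November 2017 to 25 November 2017 + 44 = 8 January 2018; 17 December 2017 falls inside that range.
(4) the permitted window runs from 17 December 2017 + 18 = 4 January 2018 to 17 December 2017 + 39 = 25 January 2018; 13 January 2018 falls inside that range.
(5) due by 10 February 2018 + 15 days = 25 February 2018; 14 February 2018 is within that limit.
(6) due by 21 February 2018 + 90 days = 22 May 2018; not done until 3 June 2018, 12 days after the deadline.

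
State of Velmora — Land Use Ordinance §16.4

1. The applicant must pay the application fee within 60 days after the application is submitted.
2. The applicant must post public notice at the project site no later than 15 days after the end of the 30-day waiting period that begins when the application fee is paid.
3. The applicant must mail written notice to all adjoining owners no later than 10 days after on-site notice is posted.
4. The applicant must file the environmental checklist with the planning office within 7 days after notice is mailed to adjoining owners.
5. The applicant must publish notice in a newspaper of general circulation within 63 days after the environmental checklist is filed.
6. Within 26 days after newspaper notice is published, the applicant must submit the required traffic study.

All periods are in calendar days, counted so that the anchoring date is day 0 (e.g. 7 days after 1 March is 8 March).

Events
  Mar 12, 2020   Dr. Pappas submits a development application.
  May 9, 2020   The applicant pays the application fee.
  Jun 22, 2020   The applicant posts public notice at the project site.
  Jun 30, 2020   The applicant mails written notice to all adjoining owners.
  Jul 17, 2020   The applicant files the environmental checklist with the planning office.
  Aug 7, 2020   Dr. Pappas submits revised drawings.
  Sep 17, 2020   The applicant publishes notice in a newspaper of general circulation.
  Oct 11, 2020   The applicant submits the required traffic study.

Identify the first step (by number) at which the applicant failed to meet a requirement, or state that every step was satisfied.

Step 1 — counting 60 days from Mar 12, 2020 (when the application is submitted) gives a deadline of May 11, 2020; done May 9, 2020 — timely.
Step 2 — counting 15 days from Jun 8, 2020 (end of the 30-day waiting period, which began when the application fee is paid on May 9, 2020) gives a deadline of Jun 23, 2020; completed Jun 22, 2020, before the deadline.
Step 3 — counting 10 days from Jun 22, 2020 (when on-site notice is posted) gives a deadline of Jul 2, 2020; done Jun 30, 2020 — timely.
Step 4 — counting 7 days from Jun 30, 2020 (when notice is mailed to adjoining owners) gives a deadline of Jul 7, 2020; Jul 17, 2020 misses that deadline by 10 days.
That is the first point of non-compliance.

Step 4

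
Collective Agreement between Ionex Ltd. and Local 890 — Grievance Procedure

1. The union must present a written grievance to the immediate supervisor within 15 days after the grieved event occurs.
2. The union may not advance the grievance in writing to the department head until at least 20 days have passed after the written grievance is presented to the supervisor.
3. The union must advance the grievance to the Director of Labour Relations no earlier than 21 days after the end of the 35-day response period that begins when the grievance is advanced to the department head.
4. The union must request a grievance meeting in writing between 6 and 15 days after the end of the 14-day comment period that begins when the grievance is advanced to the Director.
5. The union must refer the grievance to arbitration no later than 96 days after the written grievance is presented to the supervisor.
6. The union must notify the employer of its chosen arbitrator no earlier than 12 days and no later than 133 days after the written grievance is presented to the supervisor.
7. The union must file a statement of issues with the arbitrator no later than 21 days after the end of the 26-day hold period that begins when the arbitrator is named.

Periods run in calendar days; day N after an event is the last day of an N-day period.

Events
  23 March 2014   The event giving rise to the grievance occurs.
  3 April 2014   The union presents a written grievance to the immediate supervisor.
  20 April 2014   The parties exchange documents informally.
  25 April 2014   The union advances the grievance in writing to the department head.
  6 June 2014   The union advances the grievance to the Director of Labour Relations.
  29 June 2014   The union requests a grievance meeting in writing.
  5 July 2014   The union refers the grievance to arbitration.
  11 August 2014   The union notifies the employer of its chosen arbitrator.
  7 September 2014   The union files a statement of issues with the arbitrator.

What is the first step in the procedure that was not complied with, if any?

Step 1 — counting 15 days from 23 March 2014 (when the grieved event occurs) gives a deadline of 7 April 2014; completed 3 April 2014, before the deadline.
Step 2 — must wait 20 days from 3 April 2014 (when the written grievance is presented to the supervisor), so not before 23 April 2014; done 25 April 2014 — permitted.
Step 3 — must wait 21 days from 30 May 2014 (end of the 35-day response period, which began when the grievance is advanced to the department head on 25 April 2014), so not before 20 June 2014; done 6 June 2014 — 14 days too early.
That is the first point of non-compliance.

Step 3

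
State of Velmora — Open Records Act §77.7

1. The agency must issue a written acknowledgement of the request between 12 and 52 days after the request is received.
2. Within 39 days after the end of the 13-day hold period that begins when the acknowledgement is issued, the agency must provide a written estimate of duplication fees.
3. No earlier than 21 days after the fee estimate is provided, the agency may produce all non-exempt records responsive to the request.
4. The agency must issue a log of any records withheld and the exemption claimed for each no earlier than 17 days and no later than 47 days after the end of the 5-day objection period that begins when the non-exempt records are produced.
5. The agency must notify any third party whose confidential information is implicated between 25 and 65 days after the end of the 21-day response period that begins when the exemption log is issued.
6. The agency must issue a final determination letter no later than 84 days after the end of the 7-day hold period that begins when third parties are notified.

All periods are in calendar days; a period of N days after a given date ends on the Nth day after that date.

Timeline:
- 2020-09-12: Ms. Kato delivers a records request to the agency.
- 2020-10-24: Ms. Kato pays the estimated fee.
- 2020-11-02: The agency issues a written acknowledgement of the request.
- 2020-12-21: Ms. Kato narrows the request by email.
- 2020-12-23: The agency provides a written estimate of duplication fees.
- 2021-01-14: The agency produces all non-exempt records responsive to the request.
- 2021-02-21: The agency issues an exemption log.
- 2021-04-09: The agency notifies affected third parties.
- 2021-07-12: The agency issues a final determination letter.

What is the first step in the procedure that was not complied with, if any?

Step 6

(1) the permitted window runs from 2020-09-12 + 12 = 2020-09-24 to 2020-09-12 + 52 = 2020-11-03; done 2020-11-02 — within the window.
(2) due by 2020-11-15 + 39 days = 2020-12-24; done 2020-12-23 — timely.
(3) permitted from 2020-12-23 + 21 days = 2021-01-13 onward; done 2021-01-14 — permitted.
(4) the permitted window runs from 2021-01-19 + 17 = 2021-02-05 to 2021-01-19 + 47 = 2021-03-07; done 2021-02-21, which is between those dates.
(5) the permitted window runs from 2021-03-14 + 25 = 2021-04-08 to 2021-03-14 + 65 = 2021-05-18; done 2021-04-09, which is between those dates.
(6) due by 2021-04-16 + 84 days = 2021-07-09; not done until 2021-07-12, 3 days after the deadline.
No need to go further; step 6 was not satisfied.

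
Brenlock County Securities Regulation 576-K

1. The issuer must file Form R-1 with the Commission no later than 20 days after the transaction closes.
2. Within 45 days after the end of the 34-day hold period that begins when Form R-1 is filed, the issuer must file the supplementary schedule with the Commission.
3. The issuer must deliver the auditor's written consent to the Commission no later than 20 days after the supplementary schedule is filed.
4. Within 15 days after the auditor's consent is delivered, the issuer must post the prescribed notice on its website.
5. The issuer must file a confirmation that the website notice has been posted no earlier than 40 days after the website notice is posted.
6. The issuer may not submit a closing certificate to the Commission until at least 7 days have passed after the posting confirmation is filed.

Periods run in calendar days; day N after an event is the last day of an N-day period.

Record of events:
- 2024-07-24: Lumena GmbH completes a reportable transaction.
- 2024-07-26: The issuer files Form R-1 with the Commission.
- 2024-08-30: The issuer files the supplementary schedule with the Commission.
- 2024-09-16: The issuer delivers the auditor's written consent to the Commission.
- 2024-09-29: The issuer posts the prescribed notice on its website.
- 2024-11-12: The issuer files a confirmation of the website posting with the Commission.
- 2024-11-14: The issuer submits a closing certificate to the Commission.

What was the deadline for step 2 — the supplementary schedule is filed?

2024-10-13

Form R-1 is filed on 2024-07-26; the 34-day hold period therefore ends 2024-08-29, and step 2 runs from that date. 45 days after 2024-08-29 is 2024-10-13.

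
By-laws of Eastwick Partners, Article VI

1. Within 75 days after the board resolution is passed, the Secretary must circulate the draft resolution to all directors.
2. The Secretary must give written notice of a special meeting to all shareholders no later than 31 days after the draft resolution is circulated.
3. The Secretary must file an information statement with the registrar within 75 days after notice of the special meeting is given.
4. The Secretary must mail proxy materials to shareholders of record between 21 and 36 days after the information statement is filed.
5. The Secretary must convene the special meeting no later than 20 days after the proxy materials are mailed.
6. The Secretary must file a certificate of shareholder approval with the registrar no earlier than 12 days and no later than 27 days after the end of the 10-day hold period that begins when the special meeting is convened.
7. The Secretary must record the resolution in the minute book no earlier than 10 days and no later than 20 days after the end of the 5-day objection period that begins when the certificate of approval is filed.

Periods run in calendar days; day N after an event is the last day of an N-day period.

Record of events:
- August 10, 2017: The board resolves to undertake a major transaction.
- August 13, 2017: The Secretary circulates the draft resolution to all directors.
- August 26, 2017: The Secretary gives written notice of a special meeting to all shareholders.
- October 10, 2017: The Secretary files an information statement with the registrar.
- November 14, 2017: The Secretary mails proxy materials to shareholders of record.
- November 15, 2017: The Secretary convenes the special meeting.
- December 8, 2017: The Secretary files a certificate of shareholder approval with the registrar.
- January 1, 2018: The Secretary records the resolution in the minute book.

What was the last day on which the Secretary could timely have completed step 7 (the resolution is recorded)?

January 2, 2018

The certificate of approval is filed on December 8, 2017; the 5-day objection period therefore ends December 13, 2017, and step 7 runs from that date. The window is 10–20 days after December 13, 2017; it closes on January 2, 2018.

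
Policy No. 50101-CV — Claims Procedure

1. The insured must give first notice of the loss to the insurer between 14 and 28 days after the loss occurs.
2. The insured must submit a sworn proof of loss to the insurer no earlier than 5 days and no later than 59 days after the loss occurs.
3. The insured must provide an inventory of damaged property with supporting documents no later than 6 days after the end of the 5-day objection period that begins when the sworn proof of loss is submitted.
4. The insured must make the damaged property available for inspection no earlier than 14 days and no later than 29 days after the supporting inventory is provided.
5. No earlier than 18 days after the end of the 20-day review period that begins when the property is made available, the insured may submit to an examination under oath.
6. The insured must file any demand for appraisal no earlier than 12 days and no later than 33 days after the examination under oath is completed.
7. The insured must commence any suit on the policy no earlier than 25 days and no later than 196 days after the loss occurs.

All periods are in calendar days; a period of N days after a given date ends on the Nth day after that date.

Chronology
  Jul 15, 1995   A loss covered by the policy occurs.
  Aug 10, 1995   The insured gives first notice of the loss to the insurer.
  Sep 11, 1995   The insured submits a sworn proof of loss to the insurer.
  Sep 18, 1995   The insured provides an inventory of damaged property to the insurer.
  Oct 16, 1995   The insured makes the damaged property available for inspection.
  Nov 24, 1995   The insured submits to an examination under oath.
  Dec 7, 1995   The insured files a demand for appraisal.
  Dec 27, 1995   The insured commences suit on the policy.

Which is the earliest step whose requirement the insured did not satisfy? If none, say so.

None — every step was satisfied

Step 1 — 14 and 28 days from Jul 15, 1995 (when the loss occurs) are Jul 29, 1995 and Aug 12, 1995 respectively; done Aug 10, 1995 — within the window.
Step 2 — 5 and 59 days from Jul 15, 1995 (when the loss occurs) are Jul 20, 1995 and Sep 12, 1995 respectively; Sep 11, 1995 falls inside that range.
Step 3 — counting 6 days from Sep 16, 1995 (end of the 5-day objection period, which began when the sworn proof of loss is submitted on Sep 11, 1995) gives a deadline of Sep 22, 1995; done Sep 18, 1995 — timely.
Step 4 — 14 and 29 days from Sep 18, 1995 (when the supporting inventory is provided) are Oct 2, 1995 and Oct 17, 1995 respectively; done Oct 16, 1995 — within the window.
Step 5 — must wait 18 days from Nov 5, 1995 (end of the 20-day review period, which began when the property is made available on Oct 16, 1995), so not before Nov 23, 1995; done Nov 24, 1995, after the minimum wait.
Step 6 — 12 and 33 days from Nov 24, 1995 (when the examination under oath is completed) are Dec 6, 1995 and Dec 27, 1995 respectively; done Dec 7, 1995, which is between those dates.
Step 7 — 25 and 196 days from Jul 15, 1995 (when the loss occurs) are Aug 9, 1995 and Jan 27, 1996 respectively; done Dec 27, 1995 — within the window.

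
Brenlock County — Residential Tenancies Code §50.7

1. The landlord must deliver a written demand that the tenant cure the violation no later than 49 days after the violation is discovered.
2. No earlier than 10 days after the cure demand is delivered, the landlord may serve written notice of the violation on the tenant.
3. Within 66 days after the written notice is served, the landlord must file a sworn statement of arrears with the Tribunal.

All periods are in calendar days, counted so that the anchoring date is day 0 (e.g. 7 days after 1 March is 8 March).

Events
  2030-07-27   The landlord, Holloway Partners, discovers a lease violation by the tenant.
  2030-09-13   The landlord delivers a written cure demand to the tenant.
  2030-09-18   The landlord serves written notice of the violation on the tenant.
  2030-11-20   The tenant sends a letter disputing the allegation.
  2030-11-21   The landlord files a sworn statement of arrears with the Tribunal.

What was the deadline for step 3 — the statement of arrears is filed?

Step 3 runs from 2030-09-18, when the written notice is served. 66 days after 2030-09-18 is 2030-11-23.

2030-11-23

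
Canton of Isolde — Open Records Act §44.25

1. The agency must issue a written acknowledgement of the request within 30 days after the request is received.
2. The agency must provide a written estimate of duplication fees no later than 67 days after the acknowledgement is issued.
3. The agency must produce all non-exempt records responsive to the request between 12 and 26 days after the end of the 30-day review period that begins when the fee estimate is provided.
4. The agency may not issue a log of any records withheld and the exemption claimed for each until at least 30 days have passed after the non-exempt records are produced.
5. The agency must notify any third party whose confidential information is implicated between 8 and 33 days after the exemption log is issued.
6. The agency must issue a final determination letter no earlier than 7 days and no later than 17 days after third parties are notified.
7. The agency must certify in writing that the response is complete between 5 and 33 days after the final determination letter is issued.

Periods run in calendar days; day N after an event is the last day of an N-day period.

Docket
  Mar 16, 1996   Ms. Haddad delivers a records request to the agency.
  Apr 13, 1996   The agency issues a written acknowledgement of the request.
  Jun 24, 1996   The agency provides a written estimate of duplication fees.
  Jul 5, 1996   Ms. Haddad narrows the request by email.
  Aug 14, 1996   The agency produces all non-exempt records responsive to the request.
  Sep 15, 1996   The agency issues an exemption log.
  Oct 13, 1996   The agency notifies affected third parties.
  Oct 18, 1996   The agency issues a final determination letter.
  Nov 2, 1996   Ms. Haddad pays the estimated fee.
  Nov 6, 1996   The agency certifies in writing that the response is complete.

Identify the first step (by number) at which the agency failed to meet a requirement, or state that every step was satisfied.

Step 2

Step 1: 30 days after Mar 16, 1996 (when the request is received) is Apr 15, 1996; completed Apr 13, 1996, before the deadline.
Step 2: 67 days after Apr 13, 1996 (when the acknowledgement is issued) is Jun 19, 1996; done Jun 24, 1996 — 5 days late.
The analysis stops there.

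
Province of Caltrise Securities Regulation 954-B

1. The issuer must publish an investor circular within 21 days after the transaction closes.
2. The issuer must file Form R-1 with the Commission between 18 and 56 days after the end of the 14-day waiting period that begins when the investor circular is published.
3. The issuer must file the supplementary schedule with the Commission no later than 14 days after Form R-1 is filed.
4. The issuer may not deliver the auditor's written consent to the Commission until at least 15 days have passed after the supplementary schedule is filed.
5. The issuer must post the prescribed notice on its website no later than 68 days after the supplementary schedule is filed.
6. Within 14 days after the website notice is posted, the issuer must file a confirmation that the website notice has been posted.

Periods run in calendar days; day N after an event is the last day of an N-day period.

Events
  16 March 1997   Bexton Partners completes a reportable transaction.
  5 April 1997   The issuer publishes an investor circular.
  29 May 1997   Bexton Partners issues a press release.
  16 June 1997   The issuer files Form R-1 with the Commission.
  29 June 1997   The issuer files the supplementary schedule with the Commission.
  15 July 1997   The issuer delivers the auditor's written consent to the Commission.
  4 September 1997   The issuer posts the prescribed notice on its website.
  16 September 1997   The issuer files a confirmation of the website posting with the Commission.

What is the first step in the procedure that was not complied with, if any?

Step 2

Step 1: 21 days after 16 March 1997 (when the transaction closes) is 6 April 1997; completed 5 April 1997, before the deadline.
Step 2: the window is 18–56 days after 19 April 1997 (end of the 14-day waiting period, which began when the investor circular is published on 5 April 1997), so 7 May 1997 through 14 June 1997; done 16 June 1997 — 2 days after the window closed.
That is the first point of non-compliance.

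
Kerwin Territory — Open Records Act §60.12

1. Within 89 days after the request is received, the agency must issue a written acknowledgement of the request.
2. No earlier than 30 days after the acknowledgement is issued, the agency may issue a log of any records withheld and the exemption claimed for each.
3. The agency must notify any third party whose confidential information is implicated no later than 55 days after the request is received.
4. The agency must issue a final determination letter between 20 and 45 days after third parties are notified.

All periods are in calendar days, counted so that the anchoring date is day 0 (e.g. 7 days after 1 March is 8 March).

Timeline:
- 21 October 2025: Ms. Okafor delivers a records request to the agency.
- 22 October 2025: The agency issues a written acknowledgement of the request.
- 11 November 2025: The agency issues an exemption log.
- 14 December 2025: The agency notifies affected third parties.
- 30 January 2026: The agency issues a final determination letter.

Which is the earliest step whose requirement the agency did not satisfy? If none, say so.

(1) due by 21 October 2025 + 89 days = 18 January 2026; done 22 October 2025 — timely.
(2) permitted from 22 October 2025 + 30 days = 21 November 2025 onward; 11 November 2025 is 10 days before the earliest permitted date.

Step 2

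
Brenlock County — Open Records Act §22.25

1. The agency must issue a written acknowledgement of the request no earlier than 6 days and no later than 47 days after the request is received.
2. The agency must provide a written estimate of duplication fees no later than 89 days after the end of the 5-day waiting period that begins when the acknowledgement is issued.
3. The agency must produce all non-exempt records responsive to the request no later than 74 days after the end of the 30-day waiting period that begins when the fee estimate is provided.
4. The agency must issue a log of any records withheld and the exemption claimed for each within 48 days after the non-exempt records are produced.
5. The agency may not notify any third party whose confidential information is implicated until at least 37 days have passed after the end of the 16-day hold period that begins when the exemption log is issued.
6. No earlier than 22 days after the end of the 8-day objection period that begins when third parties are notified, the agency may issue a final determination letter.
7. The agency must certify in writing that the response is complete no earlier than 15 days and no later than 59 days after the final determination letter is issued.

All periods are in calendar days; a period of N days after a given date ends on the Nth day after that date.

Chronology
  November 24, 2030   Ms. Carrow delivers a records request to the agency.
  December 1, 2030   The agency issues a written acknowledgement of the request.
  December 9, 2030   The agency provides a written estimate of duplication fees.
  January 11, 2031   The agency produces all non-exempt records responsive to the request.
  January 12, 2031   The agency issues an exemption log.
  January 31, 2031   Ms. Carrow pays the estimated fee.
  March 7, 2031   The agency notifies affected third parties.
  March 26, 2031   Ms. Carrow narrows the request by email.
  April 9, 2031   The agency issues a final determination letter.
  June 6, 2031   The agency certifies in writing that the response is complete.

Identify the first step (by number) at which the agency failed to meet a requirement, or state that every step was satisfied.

Step 1: the window is 6–47 days after November 24, 2030 (when the request is received), so November 30, 2030 through January 10, 2031; done December 1, 2030, which is between those dates.
Step 2: 89 days after December 6, 2030 (end of the 5-day waiting period, which began when the acknowledgement is issued on December 1, 2030) is March 5, 2031; December 9, 2030 is within that limit.
Step 3: 74 days after January 8, 2031 (end of the 30-day waiting period, which began when the fee estimate is provided on December 9, 2030) is March 23, 2031; completed January 11, 2031, before the deadline.
Step 4: 48 days after January 11, 2031 (when the non-exempt records are produced) is February 28, 2031; January 12, 2031 is within that limit.
Step 5: the earliest permitted date is 37 days after January 28, 2031 (end of the 16-day hold period, which began when the exemption log is issued on January 12, 2031), i.e. March 6, 2031; March 7, 2031 is on or after that date.
Step 6: the earliest permitted date is 22 days after March 15, 2031 (end of the 8-day objection period, which began when third parties are notified on March 7, 2031), i.e. April 6, 2031; done April 9, 2031 — permitted.
Step 7: the window is 15–59 days after April 9, 2031 (when the final determination letter is issued), so April 24, 2031 through June 7, 2031; done June 6, 2031 — within the window.

None — every step was satisfied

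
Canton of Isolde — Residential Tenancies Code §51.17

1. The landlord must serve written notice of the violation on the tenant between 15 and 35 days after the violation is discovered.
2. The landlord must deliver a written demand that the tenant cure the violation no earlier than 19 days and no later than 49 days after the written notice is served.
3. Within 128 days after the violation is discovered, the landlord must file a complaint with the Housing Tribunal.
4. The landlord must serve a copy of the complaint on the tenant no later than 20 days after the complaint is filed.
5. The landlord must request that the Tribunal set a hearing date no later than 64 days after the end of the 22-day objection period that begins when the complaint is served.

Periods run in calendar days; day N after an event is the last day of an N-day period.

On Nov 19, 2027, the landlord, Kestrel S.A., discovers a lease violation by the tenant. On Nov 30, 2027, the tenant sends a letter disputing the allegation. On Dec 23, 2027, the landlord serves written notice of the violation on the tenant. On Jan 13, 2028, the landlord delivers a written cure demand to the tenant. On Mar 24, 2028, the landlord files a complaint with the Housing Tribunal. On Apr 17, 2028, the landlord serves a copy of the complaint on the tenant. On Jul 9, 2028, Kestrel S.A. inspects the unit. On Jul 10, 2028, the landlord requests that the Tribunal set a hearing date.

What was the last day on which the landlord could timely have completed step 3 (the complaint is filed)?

Mar 26, 2028

Step 3 runs from Nov 19, 2027, when the violation is discovered. 128 days after Nov 19, 2027 is Mar 26, 2028.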